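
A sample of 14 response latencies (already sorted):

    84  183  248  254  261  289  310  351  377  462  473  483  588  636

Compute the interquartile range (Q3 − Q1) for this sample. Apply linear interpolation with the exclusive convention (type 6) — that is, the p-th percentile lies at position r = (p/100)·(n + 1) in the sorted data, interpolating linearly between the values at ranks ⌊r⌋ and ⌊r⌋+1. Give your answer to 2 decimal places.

223.00

n = 14.
P25: r = 3.75; ranks 3–4 are 248, 254; interpolating gives 252.5.
P75: r = 11.25; ranks 11–12 are 473, 483; interpolating gives 475.5.
Difference: 475.5 − 252.5 = 223.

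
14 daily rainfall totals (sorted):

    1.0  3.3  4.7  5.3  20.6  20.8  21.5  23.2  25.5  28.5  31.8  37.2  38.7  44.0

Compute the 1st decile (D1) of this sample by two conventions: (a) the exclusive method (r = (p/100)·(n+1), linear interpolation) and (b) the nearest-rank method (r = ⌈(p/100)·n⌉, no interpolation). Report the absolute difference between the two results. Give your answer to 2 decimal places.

1.15

n = 14.
(a) r = 1.5; between ranks 1 (1.0) and 2 (3.3): 2.15.
(b) the nearest-rank method: rank 2 → 3.3.
|2.15 − 3.3| = 1.15.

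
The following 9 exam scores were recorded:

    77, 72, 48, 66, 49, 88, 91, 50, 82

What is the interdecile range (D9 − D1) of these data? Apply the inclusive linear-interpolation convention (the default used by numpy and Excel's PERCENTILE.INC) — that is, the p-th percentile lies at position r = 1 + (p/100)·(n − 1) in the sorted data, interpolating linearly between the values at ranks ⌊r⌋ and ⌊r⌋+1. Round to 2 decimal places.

39.80

Sorted: 48, 49, 50, 66, 72, 77, 82, 88, 91.
n = 9.
P10: r = 1.8; ranks 1–2 are 48, 49; interpolating gives 48.8.
P90: r = 8.2; ranks 8–9 are 88, 91; interpolating gives 88.6.
Difference: 88.6 − 48.8 = 39.8.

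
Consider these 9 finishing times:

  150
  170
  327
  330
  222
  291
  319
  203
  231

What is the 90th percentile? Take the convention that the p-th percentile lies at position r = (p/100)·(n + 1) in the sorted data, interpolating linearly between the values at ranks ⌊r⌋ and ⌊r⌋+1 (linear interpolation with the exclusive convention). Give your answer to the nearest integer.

Sorted: 150, 170, 203, 222, 231, 291, 319, 327, 330.
n = 9.
r = (90/100)·(9 + 1) = 9.
r is an integer, so P90 is the value at rank 9: 330.

330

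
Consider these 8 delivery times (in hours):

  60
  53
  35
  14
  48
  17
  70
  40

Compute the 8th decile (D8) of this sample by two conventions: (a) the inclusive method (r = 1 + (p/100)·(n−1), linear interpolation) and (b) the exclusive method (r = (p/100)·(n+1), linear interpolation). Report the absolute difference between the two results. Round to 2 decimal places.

4.80

Sorted: 14, 17, 35, 40, 48, 53, 60, 70.
n = 8.
(a) r = 6.6; between ranks 6 (53) and 7 (60): 57.2.
(b) r = 7.2; between ranks 7 (60) and 8 (70): 62.
|57.2 − 62| = 4.8.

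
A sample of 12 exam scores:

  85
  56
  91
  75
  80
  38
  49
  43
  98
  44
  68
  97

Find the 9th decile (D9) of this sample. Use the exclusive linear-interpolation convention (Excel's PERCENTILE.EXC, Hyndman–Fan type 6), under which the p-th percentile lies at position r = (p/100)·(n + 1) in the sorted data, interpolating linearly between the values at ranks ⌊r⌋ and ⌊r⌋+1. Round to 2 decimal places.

Sorted: 38, 43, 44, 49, 56, 68, 75, 80, 85, 91, 97, 98.
n = 12.
r = (90/100)·(12 + 1) = 11.7.
Rank 11 is 97 and rank 12 is 98.
Interpolate: 97 + 0.7·(98 − 97) = 97 + 0.7·1 = 97.7.

97.70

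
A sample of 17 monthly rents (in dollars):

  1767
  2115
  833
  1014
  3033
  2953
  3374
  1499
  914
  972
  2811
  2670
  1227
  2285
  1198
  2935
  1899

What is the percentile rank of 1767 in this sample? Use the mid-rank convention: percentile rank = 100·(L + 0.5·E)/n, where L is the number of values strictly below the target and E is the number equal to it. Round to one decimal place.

44.1

Sorted: 833, 914, 972, 1014, 1198, 1227, 1499, 1767, 1899, 2115, 2285, 2670, 2811, 2935, 2953, 3033, 3374.
Count below 1767: L = 7; count equal: E = 1; n = 17.
Percentile rank = 100·(7 + 0.5·1)/17 = 100·7.5/17 = 44.12.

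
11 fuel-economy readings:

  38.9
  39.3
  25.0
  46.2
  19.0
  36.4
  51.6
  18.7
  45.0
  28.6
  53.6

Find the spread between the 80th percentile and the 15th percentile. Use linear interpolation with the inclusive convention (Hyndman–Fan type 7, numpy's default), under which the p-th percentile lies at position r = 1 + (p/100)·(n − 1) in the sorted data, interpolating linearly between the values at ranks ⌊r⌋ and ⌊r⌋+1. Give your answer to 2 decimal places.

Sorted: 18.7, 19.0, 25.0, 28.6, 36.4, 38.9, 39.3, 45.0, 46.2, 51.6, 53.6.
n = 11.
P15: r = 2.5; ranks 2–3 are 19.0, 25.0; interpolating gives 22.
P80: r = 9 (integer) → 46.2.
Difference: 46.2 − 22 = 24.2.

24.20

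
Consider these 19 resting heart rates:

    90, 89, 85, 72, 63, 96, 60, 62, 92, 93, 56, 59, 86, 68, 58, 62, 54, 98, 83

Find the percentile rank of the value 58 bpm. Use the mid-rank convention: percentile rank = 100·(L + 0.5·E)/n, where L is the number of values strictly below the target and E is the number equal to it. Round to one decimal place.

Sorted: 54, 56, 58, 59, 60, 62, 62, 63, 68, 72, 83, 85, 86, 89, 90, 92, 93, 96, 98.
Count below 58: L = 2; count equal: E = 1; n = 19.
Percentile rank = 100·(2 + 0.5·1)/19 = 100·2.5/19 = 13.16.

13.2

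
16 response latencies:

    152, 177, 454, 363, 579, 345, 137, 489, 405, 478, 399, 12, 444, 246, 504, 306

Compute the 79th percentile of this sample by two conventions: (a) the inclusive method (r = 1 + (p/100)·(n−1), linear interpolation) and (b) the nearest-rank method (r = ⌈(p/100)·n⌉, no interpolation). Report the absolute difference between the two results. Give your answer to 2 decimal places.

Sorted: 12, 137, 152, 177, 246, 306, 345, 363, 399, 405, 444, 454, 478, 489, 504, 579.
n = 16.
(a) r = 12.85; between ranks 12 (454) and 13 (478): 474.4.
(b) the nearest-rank method: rank 13 → 478.
|474.4 − 478| = 3.6.

3.60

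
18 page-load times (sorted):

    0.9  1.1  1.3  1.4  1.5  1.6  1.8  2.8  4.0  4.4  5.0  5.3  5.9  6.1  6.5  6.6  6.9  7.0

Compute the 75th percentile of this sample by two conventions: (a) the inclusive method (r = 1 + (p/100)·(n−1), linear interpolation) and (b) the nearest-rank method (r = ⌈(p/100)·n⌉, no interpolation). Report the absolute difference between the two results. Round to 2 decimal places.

0.05

n = 18.
(a) r = 13.75; between ranks 13 (5.9) and 14 (6.1): 6.05.
(b) the nearest-rank method: rank 14 → 6.1.
|6.05 − 6.1| = 0.05.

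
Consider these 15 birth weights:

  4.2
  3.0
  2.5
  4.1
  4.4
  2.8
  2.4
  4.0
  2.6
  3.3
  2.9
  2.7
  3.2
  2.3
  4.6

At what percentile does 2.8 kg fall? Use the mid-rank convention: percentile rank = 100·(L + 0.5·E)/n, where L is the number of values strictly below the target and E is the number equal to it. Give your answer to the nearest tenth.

36.7

Sorted: 2.3, 2.4, 2.5, 2.6, 2.7, 2.8, 2.9, 3.0, 3.2, 3.3, 4.0, 4.1, 4.2, 4.4, 4.6.
Count below 2.8: L = 5; count equal: E = 1; n = 15.
Percentile rank = 100·(5 + 0.5·1)/15 = 100·5.5/15 = 36.67.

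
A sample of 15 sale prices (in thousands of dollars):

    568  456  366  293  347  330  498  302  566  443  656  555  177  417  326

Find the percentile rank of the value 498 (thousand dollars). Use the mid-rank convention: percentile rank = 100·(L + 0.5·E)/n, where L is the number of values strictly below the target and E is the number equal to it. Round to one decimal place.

Sorted: 177, 293, 302, 326, 330, 347, 366, 417, 443, 456, 498, 555, 566, 568, 656.
Count below 498: L = 10; count equal: E = 1; n = 15.
Percentile rank = 100·(10 + 0.5·1)/15 = 100·10.5/15 = 70.

70.0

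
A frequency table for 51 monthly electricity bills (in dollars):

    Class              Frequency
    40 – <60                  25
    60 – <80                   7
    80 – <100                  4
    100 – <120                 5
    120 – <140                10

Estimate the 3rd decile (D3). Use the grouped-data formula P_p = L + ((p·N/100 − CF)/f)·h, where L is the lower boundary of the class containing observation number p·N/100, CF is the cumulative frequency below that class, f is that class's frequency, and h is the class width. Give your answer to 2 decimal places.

52.24

N = 51; target position k = 30/100 · 51 = 15.3.
Cumulative frequencies: 25, 32, 36, 41, 51.
Observation 15.3 falls in the class 40 – <60.
L = 40, CF = 0, f = 25, h = 20.
P30 = 40 + ((15.3 − 0)/25)·20 = 40 + 12.24 = 52.24.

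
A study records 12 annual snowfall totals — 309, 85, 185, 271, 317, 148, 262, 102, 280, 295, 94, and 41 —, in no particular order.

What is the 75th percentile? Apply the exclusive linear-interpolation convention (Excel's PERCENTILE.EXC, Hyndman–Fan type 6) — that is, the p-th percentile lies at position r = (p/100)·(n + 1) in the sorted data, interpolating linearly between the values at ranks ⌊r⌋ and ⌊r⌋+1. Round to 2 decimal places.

291.25

Sorted: 41, 85, 94, 102, 148, 185, 262, 271, 280, 295, 309, 317.
n = 12.
r = (75/100)·(12 + 1) = 9.75.
Rank 9 is 280 and rank 10 is 295.
Interpolate: 280 + 0.75·(295 − 280) = 280 + 0.75·15 = 291.25.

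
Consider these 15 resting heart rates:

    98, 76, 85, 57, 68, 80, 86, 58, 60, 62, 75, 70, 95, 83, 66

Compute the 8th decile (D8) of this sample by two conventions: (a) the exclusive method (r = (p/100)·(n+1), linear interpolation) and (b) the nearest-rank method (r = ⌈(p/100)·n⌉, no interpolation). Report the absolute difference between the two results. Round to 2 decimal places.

Sorted: 57, 58, 60, 62, 66, 68, 70, 75, 76, 80, 83, 85, 86, 95, 98.
n = 15.
(a) r = 12.8; between ranks 12 (85) and 13 (86): 85.8.
(b) the nearest-rank method: rank 12 → 85.
|85.8 − 85| = 0.8.

0.80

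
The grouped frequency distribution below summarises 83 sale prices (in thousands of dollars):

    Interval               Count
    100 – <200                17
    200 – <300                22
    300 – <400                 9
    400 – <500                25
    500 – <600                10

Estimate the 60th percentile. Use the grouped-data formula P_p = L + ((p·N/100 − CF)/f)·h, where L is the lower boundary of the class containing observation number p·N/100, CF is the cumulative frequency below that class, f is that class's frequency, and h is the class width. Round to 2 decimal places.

N = 83; target position k = 60/100 · 83 = 49.8.
Cumulative frequencies: 17, 39, 48, 73, 83.
Observation 49.8 falls in the class 400 – <500.
L = 400, CF = 48, f = 25, h = 100.
P60 = 400 + ((49.8 − 48)/25)·100 = 400 + 7.2 = 407.2.

407.20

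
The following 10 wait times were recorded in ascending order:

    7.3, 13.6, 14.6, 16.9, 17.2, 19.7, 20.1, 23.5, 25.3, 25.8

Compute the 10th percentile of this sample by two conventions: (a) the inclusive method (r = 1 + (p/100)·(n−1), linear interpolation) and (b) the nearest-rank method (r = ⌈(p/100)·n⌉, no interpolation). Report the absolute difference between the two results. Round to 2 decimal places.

n = 10.
(a) r = 1.9; between ranks 1 (7.3) and 2 (13.6): 12.97.
(b) the nearest-rank method: rank 1 → 7.3.
|12.97 − 7.3| = 5.67.

5.67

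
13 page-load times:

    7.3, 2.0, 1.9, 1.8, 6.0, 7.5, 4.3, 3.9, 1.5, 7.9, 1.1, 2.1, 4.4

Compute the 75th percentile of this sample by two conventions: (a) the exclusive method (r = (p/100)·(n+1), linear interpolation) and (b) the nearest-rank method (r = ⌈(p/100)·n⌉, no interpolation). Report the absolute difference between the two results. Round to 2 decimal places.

Sorted: 1.1, 1.5, 1.8, 1.9, 2.0, 2.1, 3.9, 4.3, 4.4, 6.0, 7.3, 7.5, 7.9.
n = 13.
(a) r = 10.5; between ranks 10 (6.0) and 11 (7.3): 6.65.
(b) the nearest-rank method: rank 10 → 6.
|6.65 − 6| = 0.65.

0.65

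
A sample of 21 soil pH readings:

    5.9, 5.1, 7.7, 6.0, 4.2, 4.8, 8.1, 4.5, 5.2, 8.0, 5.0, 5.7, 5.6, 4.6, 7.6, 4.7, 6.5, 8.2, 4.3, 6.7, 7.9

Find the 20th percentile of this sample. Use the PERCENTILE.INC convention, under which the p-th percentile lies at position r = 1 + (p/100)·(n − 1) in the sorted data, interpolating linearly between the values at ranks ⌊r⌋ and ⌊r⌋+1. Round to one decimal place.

4.7

Sorted: 4.2, 4.3, 4.5, 4.6, 4.7, 4.8, 5.0, 5.1, 5.2, 5.6, 5.7, 5.9, 6.0, 6.5, 6.7, 7.6, 7.7, 7.9, 8.0, 8.1, 8.2.
n = 21.
r = 1 + (20/100)·(21 − 1) = 1 + 4 = 5.
r is an integer, so P20 is the value at rank 5: 4.7.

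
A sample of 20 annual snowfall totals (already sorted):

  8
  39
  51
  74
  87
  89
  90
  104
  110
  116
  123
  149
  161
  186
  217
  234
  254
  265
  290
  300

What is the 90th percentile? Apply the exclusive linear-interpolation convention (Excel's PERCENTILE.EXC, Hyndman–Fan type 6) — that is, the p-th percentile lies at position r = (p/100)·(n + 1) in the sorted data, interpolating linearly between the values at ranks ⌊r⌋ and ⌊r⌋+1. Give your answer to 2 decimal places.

n = 20.
r = (90/100)·(20 + 1) = 18.9.
Rank 18 is 265 and rank 19 is 290.
Interpolate: 265 + 0.9·(290 − 265) = 265 + 0.9·25 = 287.5.

287.50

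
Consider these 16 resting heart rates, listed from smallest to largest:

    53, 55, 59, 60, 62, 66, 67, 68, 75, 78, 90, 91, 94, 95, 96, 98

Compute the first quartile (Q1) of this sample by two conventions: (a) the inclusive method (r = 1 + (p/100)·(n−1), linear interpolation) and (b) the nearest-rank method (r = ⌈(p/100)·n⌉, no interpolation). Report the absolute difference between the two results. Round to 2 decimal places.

n = 16.
(a) r = 4.75; between ranks 4 (60) and 5 (62): 61.5.
(b) the nearest-rank method: rank 4 → 60.
|61.5 − 60| = 1.5.

1.50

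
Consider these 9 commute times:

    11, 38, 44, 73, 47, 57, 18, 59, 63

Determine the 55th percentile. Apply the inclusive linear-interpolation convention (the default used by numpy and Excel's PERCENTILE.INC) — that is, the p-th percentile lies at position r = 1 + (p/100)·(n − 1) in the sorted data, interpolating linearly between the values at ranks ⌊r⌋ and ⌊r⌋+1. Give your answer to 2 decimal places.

Sorted: 11, 18, 38, 44, 47, 57, 59, 63, 73.
n = 9.
r = 1 + (55/100)·(9 − 1) = 1 + 4.4 = 5.4.
Rank 5 is 47 and rank 6 is 57.
Interpolate: 47 + 0.4·(57 − 47) = 47 + 0.4·10 = 51.

51.00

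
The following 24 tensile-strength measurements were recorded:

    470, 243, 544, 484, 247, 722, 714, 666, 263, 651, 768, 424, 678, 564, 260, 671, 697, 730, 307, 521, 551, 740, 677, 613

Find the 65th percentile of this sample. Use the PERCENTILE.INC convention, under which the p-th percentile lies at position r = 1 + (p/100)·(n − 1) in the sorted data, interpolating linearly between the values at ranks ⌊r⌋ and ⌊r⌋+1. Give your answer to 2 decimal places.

Sorted: 243, 247, 260, 263, 307, 424, 470, 484, 521, 544, 551, 564, 613, 651, 666, 671, 677, 678, 697, 714, 722, 730, 740, 768.
n = 24.
r = 1 + (65/100)·(24 − 1) = 1 + 14.95 = 15.95.
Rank 15 is 666 and rank 16 is 671.
Interpolate: 666 + 0.95·(671 − 666) = 666 + 0.95·5 = 670.75.

670.75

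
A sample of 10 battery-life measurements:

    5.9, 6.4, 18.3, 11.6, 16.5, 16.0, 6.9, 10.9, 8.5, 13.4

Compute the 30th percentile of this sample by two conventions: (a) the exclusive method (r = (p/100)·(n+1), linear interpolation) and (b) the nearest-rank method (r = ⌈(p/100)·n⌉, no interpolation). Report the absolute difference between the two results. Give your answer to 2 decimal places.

0.48

Sorted: 5.9, 6.4, 6.9, 8.5, 10.9, 11.6, 13.4, 16.0, 16.5, 18.3.
n = 10.
(a) r = 3.3; between ranks 3 (6.9) and 4 (8.5): 7.38.
(b) the nearest-rank method: rank 3 → 6.9.
|7.38 − 6.9| = 0.48.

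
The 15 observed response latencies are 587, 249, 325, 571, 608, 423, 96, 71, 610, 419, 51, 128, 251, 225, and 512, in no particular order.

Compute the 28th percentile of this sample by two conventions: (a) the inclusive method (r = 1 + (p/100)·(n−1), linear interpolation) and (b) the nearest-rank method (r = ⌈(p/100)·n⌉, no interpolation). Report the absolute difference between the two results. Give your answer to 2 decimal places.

7.76

Sorted: 51, 71, 96, 128, 225, 249, 251, 325, 419, 423, 512, 571, 587, 608, 610.
n = 15.
(a) r = 4.92; between ranks 4 (128) and 5 (225): 217.24.
(b) the nearest-rank method: rank 5 → 225.
|217.24 − 225| = 7.76.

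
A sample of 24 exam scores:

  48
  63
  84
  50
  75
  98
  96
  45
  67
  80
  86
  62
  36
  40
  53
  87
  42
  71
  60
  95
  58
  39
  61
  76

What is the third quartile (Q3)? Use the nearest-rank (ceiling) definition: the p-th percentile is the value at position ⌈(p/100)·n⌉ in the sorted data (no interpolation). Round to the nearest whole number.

Sorted: 36, 39, 40, 42, 45, 48, 50, 53, 58, 60, 61, 62, 63, 67, 71, 75, 76, 80, 84, 86, 87, 95, 96, 98.
n = 24.
Position = ⌈75/100 · 24⌉ = ⌈18⌉ = 18.
The value at rank 18 is 80.

80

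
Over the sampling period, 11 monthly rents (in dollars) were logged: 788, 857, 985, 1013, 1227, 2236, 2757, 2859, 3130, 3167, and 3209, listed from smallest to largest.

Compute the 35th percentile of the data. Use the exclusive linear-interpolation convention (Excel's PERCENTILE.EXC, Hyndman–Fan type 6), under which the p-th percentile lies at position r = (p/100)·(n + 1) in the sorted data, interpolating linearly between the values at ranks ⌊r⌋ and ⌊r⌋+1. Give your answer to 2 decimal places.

1055.80

n = 11.
r = (35/100)·(11 + 1) = 4.2.
Rank 4 is 1013 and rank 5 is 1227.
Interpolate: 1013 + 0.2·(1227 − 1013) = 1013 + 0.2·214 = 1055.8.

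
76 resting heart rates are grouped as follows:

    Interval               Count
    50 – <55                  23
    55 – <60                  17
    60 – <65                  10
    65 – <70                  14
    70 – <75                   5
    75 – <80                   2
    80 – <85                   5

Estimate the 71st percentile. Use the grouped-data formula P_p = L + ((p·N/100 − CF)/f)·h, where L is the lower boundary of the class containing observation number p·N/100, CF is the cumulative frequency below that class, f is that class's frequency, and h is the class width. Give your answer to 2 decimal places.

N = 76; target position k = 71/100 · 76 = 53.96.
Cumulative frequencies: 23, 40, 50, 64, 69, 71, 76.
Observation 53.96 falls in the class 65 – <70.
L = 65, CF = 50, f = 14, h = 5.
P71 = 65 + ((53.96 − 50)/14)·5 = 65 + 1.41429 = 66.4143.

66.41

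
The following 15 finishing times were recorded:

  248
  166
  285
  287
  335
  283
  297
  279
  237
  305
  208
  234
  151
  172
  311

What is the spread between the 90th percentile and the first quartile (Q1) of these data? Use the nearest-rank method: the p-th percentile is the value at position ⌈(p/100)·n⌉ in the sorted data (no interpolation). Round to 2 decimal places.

103.00

Sorted: 151, 166, 172, 208, 234, 237, 248, 279, 283, 285, 287, 297, 305, 311, 335.
n = 15.
P25: rank ⌈25/100·15⌉ = 4 → 208.
P90: rank ⌈90/100·15⌉ = 14 → 311.
Difference: 311 − 208 = 103.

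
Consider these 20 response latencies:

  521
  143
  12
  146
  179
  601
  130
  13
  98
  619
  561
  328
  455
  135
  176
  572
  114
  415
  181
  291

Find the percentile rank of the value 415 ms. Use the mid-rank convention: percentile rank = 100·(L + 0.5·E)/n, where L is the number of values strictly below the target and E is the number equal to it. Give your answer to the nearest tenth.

Sorted: 12, 13, 98, 114, 130, 135, 143, 146, 176, 179, 181, 291, 328, 415, 455, 521, 561, 572, 601, 619.
Count below 415: L = 13; count equal: E = 1; n = 20.
Percentile rank = 100·(13 + 0.5·1)/20 = 100·13.5/20 = 67.5.

67.5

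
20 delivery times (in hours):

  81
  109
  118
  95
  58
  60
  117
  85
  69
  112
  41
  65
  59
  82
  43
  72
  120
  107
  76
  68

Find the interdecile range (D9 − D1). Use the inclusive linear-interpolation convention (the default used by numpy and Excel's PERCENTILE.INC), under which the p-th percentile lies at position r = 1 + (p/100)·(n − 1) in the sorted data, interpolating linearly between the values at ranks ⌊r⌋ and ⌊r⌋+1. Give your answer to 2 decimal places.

60.60

Sorted: 41, 43, 58, 59, 60, 65, 68, 69, 72, 76, 81, 82, 85, 95, 107, 109, 112, 117, 118, 120.
n = 20.
P10: r = 2.9; ranks 2–3 are 43, 58; interpolating gives 56.5.
P90: r = 18.1; ranks 18–19 are 117, 118; interpolating gives 117.1.
Difference: 117.1 − 56.5 = 60.6.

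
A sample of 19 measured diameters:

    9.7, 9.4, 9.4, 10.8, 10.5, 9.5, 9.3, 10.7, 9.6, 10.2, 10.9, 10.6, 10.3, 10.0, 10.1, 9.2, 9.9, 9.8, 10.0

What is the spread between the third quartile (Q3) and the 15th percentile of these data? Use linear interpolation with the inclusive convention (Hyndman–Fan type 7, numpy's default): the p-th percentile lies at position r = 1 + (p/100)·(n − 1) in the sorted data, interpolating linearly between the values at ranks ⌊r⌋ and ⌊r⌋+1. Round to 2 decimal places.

1.00

Sorted: 9.2, 9.3, 9.4, 9.4, 9.5, 9.6, 9.7, 9.8, 9.9, 10.0, 10.0, 10.1, 10.2, 10.3, 10.5, 10.6, 10.7, 10.8, 10.9.
n = 19.
P15: r = 3.7; ranks 3–4 are 9.4, 9.4; interpolating gives 9.4.
P75: r = 14.5; ranks 14–15 are 10.3, 10.5; interpolating gives 10.4.
Difference: 10.4 − 9.4 = 1.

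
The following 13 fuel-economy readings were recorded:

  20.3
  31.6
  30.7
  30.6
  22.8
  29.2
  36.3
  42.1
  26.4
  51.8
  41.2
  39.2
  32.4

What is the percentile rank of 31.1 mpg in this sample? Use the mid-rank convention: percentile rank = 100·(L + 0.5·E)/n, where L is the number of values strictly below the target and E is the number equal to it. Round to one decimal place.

Sorted: 20.3, 22.8, 26.4, 29.2, 30.6, 30.7, 31.6, 32.4, 36.3, 39.2, 41.2, 42.1, 51.8.
Count below 31.1: L = 6; count equal: E = 0; n = 13.
Percentile rank = 100·(6 + 0.5·0)/13 = 100·6/13 = 46.15.

46.2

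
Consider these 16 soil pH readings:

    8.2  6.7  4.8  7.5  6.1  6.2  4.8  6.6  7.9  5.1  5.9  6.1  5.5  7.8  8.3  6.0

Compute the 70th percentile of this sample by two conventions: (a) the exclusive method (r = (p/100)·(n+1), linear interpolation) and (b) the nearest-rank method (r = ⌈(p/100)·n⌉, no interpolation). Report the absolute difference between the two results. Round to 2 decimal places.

0.08

Sorted: 4.8, 4.8, 5.1, 5.5, 5.9, 6.0, 6.1, 6.1, 6.2, 6.6, 6.7, 7.5, 7.8, 7.9, 8.2, 8.3.
n = 16.
(a) r = 11.9; between ranks 11 (6.7) and 12 (7.5): 7.42.
(b) the nearest-rank method: rank 12 → 7.5.
|7.42 − 7.5| = 0.08.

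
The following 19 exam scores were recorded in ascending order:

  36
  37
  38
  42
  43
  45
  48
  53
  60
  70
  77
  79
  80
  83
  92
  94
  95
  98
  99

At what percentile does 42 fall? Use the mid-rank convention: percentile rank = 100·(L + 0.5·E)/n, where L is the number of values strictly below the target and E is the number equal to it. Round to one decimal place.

18.4

Count below 42: L = 3; count equal: E = 1; n = 19.
Percentile rank = 100·(3 + 0.5·1)/19 = 100·3.5/19 = 18.42.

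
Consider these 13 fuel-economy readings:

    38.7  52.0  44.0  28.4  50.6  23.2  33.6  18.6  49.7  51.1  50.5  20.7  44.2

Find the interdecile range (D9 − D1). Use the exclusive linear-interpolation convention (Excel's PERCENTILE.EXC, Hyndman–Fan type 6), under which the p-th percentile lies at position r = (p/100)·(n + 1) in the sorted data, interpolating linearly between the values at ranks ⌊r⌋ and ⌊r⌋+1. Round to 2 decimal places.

Sorted: 18.6, 20.7, 23.2, 28.4, 33.6, 38.7, 44.0, 44.2, 49.7, 50.5, 50.6, 51.1, 52.0.
n = 13.
P10: r = 1.4; ranks 1–2 are 18.6, 20.7; interpolating gives 19.44.
P90: r = 12.6; ranks 12–13 are 51.1, 52.0; interpolating gives 51.64.
Difference: 51.64 − 19.44 = 32.2.

32.20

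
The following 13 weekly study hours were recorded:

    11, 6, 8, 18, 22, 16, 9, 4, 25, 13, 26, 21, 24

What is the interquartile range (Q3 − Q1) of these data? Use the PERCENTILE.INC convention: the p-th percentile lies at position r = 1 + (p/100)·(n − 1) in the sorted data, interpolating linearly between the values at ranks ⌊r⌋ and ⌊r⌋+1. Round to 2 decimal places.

13.00

Sorted: 4, 6, 8, 9, 11, 13, 16, 18, 21, 22, 24, 25, 26.
n = 13.
P25: r = 4 (integer) → 9.
P75: r = 10 (integer) → 22.
Difference: 22 − 9 = 13.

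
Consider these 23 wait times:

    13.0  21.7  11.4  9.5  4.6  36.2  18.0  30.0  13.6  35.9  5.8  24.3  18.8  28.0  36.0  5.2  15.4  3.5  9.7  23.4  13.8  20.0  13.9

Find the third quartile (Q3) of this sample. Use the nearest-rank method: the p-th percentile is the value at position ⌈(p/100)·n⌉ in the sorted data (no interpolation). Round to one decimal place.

24.3

Sorted: 3.5, 4.6, 5.2, 5.8, 9.5, 9.7, 11.4, 13.0, 13.6, 13.8, 13.9, 15.4, 18.0, 18.8, 20.0, 21.7, 23.4, 24.3, 28.0, 30.0, 35.9, 36.0, 36.2.
n = 23.
Position = ⌈75/100 · 23⌉ = ⌈17.25⌉ = 18.
The value at rank 18 is 24.3.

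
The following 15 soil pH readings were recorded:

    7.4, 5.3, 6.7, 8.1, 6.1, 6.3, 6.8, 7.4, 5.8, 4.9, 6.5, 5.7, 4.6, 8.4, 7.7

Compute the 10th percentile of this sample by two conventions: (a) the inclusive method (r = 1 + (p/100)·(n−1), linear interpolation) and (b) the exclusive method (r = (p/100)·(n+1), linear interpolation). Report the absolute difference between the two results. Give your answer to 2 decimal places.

Sorted: 4.6, 4.9, 5.3, 5.7, 5.8, 6.1, 6.3, 6.5, 6.7, 6.8, 7.4, 7.4, 7.7, 8.1, 8.4.
n = 15.
(a) r = 2.4; between ranks 2 (4.9) and 3 (5.3): 5.06.
(b) r = 1.6; between ranks 1 (4.6) and 2 (4.9): 4.78.
|5.06 − 4.78| = 0.28.

0.28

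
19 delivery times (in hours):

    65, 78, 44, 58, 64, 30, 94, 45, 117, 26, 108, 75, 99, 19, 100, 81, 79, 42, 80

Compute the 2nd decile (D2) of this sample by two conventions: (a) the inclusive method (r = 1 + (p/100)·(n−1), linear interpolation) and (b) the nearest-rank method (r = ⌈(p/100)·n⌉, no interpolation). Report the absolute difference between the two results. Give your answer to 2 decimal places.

Sorted: 19, 26, 30, 42, 44, 45, 58, 64, 65, 75, 78, 79, 80, 81, 94, 99, 100, 108, 117.
n = 19.
(a) r = 4.6; between ranks 4 (42) and 5 (44): 43.2.
(b) the nearest-rank method: rank 4 → 42.
|43.2 − 42| = 1.2.

1.20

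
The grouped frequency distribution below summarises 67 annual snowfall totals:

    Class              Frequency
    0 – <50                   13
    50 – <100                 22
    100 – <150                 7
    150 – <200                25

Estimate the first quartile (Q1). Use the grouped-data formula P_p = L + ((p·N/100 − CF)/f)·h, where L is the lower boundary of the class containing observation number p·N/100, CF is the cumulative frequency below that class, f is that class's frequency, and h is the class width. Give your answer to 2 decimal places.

58.52

N = 67; target position k = 25/100 · 67 = 16.75.
Cumulative frequencies: 13, 35, 42, 67.
Observation 16.75 falls in the class 50 – <100.
L = 50, CF = 13, f = 22, h = 50.
P25 = 50 + ((16.75 − 13)/22)·50 = 50 + 8.52273 = 58.5227.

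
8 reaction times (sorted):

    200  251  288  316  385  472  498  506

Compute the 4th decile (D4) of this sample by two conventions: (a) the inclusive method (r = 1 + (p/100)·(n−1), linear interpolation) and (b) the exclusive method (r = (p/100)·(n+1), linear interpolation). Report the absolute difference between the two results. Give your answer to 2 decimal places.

n = 8.
(a) r = 3.8; between ranks 3 (288) and 4 (316): 310.4.
(b) r = 3.6; between ranks 3 (288) and 4 (316): 304.8.
|310.4 − 304.8| = 5.6.

5.60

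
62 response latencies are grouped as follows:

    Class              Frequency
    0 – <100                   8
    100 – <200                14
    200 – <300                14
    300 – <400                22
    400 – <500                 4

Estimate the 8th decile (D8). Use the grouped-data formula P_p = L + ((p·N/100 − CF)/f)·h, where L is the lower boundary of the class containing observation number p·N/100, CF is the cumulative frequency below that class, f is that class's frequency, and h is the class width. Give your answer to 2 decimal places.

N = 62; target position k = 80/100 · 62 = 49.6.
Cumulative frequencies: 8, 22, 36, 58, 62.
Observation 49.6 falls in the class 300 – <400.
L = 300, CF = 36, f = 22, h = 100.
P80 = 300 + ((49.6 − 36)/22)·100 = 300 + 61.8182 = 361.818.

361.82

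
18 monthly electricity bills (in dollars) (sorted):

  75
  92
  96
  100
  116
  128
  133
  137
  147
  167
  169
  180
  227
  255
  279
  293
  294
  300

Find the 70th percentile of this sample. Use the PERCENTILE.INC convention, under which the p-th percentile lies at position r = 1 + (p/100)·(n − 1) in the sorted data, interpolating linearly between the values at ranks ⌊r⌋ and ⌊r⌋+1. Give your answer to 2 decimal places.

n = 18.
r = 1 + (70/100)·(18 − 1) = 1 + 11.9 = 12.9.
Rank 12 is 180 and rank 13 is 227.
Interpolate: 180 + 0.9·(227 − 180) = 180 + 0.9·47 = 222.3.

222.30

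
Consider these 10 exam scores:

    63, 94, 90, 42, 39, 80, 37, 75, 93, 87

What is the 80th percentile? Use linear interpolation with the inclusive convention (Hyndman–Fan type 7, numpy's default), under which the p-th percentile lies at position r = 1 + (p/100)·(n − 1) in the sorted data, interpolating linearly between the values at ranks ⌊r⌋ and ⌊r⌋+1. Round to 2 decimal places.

Sorted: 37, 39, 42, 63, 75, 80, 87, 90, 93, 94.
n = 10.
r = 1 + (80/100)·(10 − 1) = 1 + 7.2 = 8.2.
Rank 8 is 90 and rank 9 is 93.
Interpolate: 90 + 0.2·(93 − 90) = 90 + 0.2·3 = 90.6.

90.60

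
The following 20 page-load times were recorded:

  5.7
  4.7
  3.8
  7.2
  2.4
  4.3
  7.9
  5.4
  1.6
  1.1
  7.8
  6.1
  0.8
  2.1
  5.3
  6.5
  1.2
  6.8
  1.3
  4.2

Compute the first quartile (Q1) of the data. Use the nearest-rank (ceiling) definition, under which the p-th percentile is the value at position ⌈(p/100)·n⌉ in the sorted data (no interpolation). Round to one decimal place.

Sorted: 0.8, 1.1, 1.2, 1.3, 1.6, 2.1, 2.4, 3.8, 4.2, 4.3, 4.7, 5.3, 5.4, 5.7, 6.1, 6.5, 6.8, 7.2, 7.8, 7.9.
n = 20.
Position = ⌈25/100 · 20⌉ = ⌈5⌉ = 5.
The value at rank 5 is 1.6.

1.6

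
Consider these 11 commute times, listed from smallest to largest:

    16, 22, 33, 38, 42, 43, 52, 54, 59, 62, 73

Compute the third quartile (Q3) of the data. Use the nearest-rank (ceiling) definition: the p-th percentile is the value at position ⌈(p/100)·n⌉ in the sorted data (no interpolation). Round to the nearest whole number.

59

n = 11.
Position = ⌈75/100 · 11⌉ = ⌈8.25⌉ = 9.
The value at rank 9 is 59.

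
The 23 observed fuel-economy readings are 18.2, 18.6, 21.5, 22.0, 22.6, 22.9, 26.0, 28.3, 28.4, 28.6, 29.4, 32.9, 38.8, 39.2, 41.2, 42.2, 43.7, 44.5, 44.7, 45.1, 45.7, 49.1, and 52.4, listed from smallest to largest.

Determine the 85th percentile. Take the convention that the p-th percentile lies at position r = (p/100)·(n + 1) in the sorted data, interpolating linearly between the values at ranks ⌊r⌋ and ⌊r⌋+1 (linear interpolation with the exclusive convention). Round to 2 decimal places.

n = 23.
r = (85/100)·(23 + 1) = 20.4.
Rank 20 is 45.1 and rank 21 is 45.7.
Interpolate: 45.1 + 0.4·(45.7 − 45.1) = 45.1 + 0.4·0.6 = 45.34.

45.34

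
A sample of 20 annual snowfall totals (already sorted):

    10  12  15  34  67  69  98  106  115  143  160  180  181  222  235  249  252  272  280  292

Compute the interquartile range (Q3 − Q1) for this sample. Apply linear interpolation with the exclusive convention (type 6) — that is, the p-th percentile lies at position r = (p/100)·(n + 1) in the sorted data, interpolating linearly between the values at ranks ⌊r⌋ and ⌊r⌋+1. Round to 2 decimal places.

n = 20.
P25: r = 5.25; ranks 5–6 are 67, 69; interpolating gives 67.5.
P75: r = 15.75; ranks 15–16 are 235, 249; interpolating gives 245.5.
Difference: 245.5 − 67.5 = 178.

178.00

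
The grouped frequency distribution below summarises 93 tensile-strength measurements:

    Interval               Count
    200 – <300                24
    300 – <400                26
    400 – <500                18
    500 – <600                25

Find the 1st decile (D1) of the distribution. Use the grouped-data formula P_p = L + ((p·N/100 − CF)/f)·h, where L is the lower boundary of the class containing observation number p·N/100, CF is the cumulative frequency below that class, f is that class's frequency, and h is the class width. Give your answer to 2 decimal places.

238.75

N = 93; target position k = 10/100 · 93 = 9.3.
Cumulative frequencies: 24, 50, 68, 93.
Observation 9.3 falls in the class 200 – <300.
L = 200, CF = 0, f = 24, h = 100.
P10 = 200 + ((9.3 − 0)/24)·100 = 200 + 38.75 = 238.75.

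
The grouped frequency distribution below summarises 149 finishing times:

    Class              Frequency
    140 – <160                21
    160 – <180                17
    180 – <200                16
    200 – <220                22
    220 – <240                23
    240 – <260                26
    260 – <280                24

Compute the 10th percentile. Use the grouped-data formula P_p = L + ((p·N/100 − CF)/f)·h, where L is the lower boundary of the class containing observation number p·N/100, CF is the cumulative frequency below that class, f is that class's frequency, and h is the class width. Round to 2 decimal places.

154.19

N = 149; target position k = 10/100 · 149 = 14.9.
Cumulative frequencies: 21, 38, 54, 76, 99, 125, 149.
Observation 14.9 falls in the class 140 – <160.
L = 140, CF = 0, f = 21, h = 20.
P10 = 140 + ((14.9 − 0)/21)·20 = 140 + 14.1905 = 154.19.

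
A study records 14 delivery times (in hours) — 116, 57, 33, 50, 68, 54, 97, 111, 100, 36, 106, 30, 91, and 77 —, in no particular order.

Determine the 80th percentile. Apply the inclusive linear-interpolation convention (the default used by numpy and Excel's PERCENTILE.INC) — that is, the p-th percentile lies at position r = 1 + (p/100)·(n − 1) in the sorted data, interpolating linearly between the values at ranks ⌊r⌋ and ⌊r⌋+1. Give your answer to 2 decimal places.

102.40

Sorted: 30, 33, 36, 50, 54, 57, 68, 77, 91, 97, 100, 106, 111, 116.
n = 14.
r = 1 + (80/100)·(14 − 1) = 1 + 10.4 = 11.4.
Rank 11 is 100 and rank 12 is 106.
Interpolate: 100 + 0.4·(106 − 100) = 100 + 0.4·6 = 102.4.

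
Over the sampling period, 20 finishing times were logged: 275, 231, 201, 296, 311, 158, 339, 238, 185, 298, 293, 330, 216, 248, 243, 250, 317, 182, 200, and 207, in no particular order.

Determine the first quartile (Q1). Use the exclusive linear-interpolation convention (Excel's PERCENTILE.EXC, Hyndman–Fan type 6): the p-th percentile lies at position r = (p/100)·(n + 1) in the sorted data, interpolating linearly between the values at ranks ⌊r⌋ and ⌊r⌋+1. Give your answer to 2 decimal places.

202.50

Sorted: 158, 182, 185, 200, 201, 207, 216, 231, 238, 243, 248, 250, 275, 293, 296, 298, 311, 317, 330, 339.
n = 20.
r = (25/100)·(20 + 1) = 5.25.
Rank 5 is 201 and rank 6 is 207.
Interpolate: 201 + 0.25·(207 − 201) = 201 + 0.25·6 = 202.5.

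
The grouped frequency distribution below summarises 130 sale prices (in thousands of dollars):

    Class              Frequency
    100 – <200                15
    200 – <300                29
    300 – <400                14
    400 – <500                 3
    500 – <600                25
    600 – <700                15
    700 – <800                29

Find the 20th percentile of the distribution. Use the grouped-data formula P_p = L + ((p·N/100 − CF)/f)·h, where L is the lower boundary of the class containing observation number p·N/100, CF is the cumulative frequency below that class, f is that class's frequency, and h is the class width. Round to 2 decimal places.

N = 130; target position k = 20/100 · 130 = 26.
Cumulative frequencies: 15, 44, 58, 61, 86, 101, 130.
Observation 26 falls in the class 200 – <300.
L = 200, CF = 15, f = 29, h = 100.
P20 = 200 + ((26 − 15)/29)·100 = 200 + 37.931 = 237.931.

237.93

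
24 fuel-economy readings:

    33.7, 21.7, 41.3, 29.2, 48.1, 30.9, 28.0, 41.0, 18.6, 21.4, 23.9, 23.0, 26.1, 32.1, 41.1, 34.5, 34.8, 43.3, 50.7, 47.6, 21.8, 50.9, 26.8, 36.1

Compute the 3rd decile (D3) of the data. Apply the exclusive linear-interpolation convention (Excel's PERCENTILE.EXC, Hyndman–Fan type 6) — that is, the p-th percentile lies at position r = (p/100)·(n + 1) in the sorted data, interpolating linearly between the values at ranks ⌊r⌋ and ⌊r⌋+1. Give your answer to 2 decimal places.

26.45

Sorted: 18.6, 21.4, 21.7, 21.8, 23.0, 23.9, 26.1, 26.8, 28.0, 29.2, 30.9, 32.1, 33.7, 34.5, 34.8, 36.1, 41.0, 41.1, 41.3, 43.3, 47.6, 48.1, 50.7, 50.9.
n = 24.
r = (30/100)·(24 + 1) = 7.5.
Rank 7 is 26.1 and rank 8 is 26.8.
Interpolate: 26.1 + 0.5·(26.8 − 26.1) = 26.1 + 0.5·0.7 = 26.45.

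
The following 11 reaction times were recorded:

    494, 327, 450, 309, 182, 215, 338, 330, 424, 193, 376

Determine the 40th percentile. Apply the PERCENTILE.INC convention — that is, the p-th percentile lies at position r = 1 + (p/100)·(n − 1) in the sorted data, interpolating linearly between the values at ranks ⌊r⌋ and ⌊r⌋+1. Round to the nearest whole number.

Sorted: 182, 193, 215, 309, 327, 330, 338, 376, 424, 450, 494.
n = 11.
r = 1 + (40/100)·(11 − 1) = 1 + 4 = 5.
r is an integer, so P40 is the value at rank 5: 327.

327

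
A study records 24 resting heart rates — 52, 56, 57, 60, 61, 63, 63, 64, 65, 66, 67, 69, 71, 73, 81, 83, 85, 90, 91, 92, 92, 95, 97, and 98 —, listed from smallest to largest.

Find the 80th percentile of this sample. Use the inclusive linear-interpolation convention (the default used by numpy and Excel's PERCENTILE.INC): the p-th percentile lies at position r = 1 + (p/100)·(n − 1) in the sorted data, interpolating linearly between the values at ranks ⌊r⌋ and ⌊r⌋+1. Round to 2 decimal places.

91.40

n = 24.
r = 1 + (80/100)·(24 − 1) = 1 + 18.4 = 19.4.
Rank 19 is 91 and rank 20 is 92.
Interpolate: 91 + 0.4·(92 − 91) = 91 + 0.4·1 = 91.4.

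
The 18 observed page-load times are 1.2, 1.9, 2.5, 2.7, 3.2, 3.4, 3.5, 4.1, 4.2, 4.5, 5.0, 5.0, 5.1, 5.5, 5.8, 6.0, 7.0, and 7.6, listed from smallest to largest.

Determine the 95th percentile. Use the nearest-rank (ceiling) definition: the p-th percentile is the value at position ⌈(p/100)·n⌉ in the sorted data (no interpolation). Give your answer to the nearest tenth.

7.6

n = 18.
Position = ⌈95/100 · 18⌉ = ⌈17.1⌉ = 18.
The value at rank 18 is 7.6.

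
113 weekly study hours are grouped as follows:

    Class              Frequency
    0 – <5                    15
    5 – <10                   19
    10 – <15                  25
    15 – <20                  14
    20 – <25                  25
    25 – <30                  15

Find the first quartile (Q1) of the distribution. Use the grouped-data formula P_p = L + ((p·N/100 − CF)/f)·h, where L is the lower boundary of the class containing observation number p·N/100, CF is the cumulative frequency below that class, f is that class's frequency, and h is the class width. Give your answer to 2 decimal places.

N = 113; target position k = 25/100 · 113 = 28.25.
Cumulative frequencies: 15, 34, 59, 73, 98, 113.
Observation 28.25 falls in the class 5 – <10.
L = 5, CF = 15, f = 19, h = 5.
P25 = 5 + ((28.25 − 15)/19)·5 = 5 + 3.48684 = 8.48684.

8.49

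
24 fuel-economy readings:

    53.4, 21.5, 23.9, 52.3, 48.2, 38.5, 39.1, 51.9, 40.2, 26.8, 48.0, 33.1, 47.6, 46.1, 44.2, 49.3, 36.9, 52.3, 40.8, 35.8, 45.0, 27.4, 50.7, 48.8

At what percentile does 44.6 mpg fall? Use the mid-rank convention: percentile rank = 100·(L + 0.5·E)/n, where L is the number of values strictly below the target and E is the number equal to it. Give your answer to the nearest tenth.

50.0

Sorted: 21.5, 23.9, 26.8, 27.4, 33.1, 35.8, 36.9, 38.5, 39.1, 40.2, 40.8, 44.2, 45.0, 46.1, 47.6, 48.0, 48.2, 48.8, 49.3, 50.7, 51.9, 52.3, 52.3, 53.4.
Count below 44.6: L = 12; count equal: E = 0; n = 24.
Percentile rank = 100·(12 + 0.5·0)/24 = 100·12/24 = 50.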